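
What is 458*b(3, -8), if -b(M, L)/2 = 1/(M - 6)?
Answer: 916/3 ≈ 305.33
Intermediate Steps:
b(M, L) = -2/(-6 + M) (b(M, L) = -2/(M - 6) = -2/(-6 + M))
458*b(3, -8) = 458*(-2/(-6 + 3)) = 458*(-2/(-3)) = 458*(-2*(-⅓)) = 458*(⅔) = 916/3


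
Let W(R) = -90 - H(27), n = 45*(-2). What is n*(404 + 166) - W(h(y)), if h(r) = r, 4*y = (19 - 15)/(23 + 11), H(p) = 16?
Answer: -51194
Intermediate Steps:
y = 1/34 (y = ((19 - 15)/(23 + 11))/4 = (4/34)/4 = (4*(1/34))/4 = (¼)*(2/17) = 1/34 ≈ 0.029412)
n = -90
W(R) = -106 (W(R) = -90 - 1*16 = -90 - 16 = -106)
n*(404 + 166) - W(h(y)) = -90*(404 + 166) - 1*(-106) = -90*570 + 106 = -51300 + 106 = -51194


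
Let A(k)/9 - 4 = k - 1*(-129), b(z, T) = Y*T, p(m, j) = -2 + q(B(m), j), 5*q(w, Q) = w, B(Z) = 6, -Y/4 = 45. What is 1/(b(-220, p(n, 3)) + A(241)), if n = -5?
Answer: 1/3510 ≈ 0.00028490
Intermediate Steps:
Y = -180 (Y = -4*45 = -180)
q(w, Q) = w/5
p(m, j) = -4/5 (p(m, j) = -2 + (1/5)*6 = -2 + 6/5 = -4/5)
b(z, T) = -180*T
A(k) = 1197 + 9*k (A(k) = 36 + 9*(k - 1*(-129)) = 36 + 9*(k + 129) = 36 + 9*(129 + k) = 36 + (1161 + 9*k) = 1197 + 9*k)
1/(b(-220, p(n, 3)) + A(241)) = 1/(-180*(-4/5) + (1197 + 9*241)) = 1/(144 + (1197 + 2169)) = 1/(144 + 3366) = 1/3510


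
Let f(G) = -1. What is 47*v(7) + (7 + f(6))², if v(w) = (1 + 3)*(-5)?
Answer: -904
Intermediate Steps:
v(w) = -20 (v(w) = 4*(-5) = -20)
47*v(7) + (7 + f(6))² = 47*(-20) + (7 - 1)² = -940 + 6² = -940 + 36 = -904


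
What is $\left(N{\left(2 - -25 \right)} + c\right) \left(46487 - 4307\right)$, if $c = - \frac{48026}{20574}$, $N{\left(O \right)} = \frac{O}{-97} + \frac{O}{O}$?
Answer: $- \frac{22624944260}{332613} \approx -68022.0$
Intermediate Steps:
$N{\left(O \right)} = 1 - \frac{O}{97}$ ($N{\left(O \right)} = O \left(- \frac{1}{97}\right) + 1 = - \frac{O}{97} + 1 = 1 - \frac{O}{97}$)
$c = - \frac{24013}{10287}$ ($c = \left(-48026\right) \frac{1}{20574} = - \frac{24013}{10287} \approx -2.3343$)
$\left(N{\left(2 - -25 \right)} + c\right) \left(46487 - 4307\right) = \left(\left(1 - \frac{2 - -25}{97}\right) - \frac{24013}{10287}\right) \left(46487 - 4307\right) = \left(\left(1 - \frac{2 + 25}{97}\right) - \frac{24013}{10287}\right) 42180 = \left(\left(1 - \frac{27}{97}\right) - \frac{24013}{10287}\right) 42180 = \left(\frac{70}{97} - \frac{24013}{10287}\right) 42180 = \left(- \frac{1609171}{997839}\right) 42180 = - \frac{22624944260}{332613}$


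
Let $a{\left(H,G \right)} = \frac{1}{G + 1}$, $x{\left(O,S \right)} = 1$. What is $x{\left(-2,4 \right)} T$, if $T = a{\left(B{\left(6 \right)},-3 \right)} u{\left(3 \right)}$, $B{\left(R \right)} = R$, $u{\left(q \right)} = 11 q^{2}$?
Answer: $- \frac{99}{2} \approx -49.5$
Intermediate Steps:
$a{\left(H,G \right)} = \frac{1}{1 + G}$
$T = - \frac{99}{2}$ ($T = \frac{11 \cdot 3^{2}}{1 - 3} = \frac{11 \cdot 9}{-2} = \left(- \frac{1}{2}\right) 99 = - \frac{99}{2} \approx -49.5$)
$x{\left(-2,4 \right)} T = 1 \left(- \frac{99}{2}\right) = - \frac{99}{2}$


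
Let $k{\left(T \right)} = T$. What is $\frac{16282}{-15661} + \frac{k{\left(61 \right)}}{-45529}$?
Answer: $- \frac{742258499}{713029669} \approx -1.041$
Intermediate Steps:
$\frac{16282}{-15661} + \frac{k{\left(61 \right)}}{-45529} = \frac{16282}{-15661} + \frac{61}{-45529} = 16282 \left(- \frac{1}{15661}\right) + 61 \left(- \frac{1}{45529}\right) = - \frac{16282}{15661} - \frac{61}{45529} = - \frac{742258499}{713029669}$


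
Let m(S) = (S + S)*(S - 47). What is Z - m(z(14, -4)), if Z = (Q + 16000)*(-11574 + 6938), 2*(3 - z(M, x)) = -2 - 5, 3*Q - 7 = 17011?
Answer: -602843737/6 ≈ -1.0047e+8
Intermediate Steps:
Q = 17018/3 (Q = 7/3 + (⅓)*17011 = 7/3 + 17011/3 = 17018/3 ≈ 5672.7)
z(M, x) = 13/2 (z(M, x) = 3 - (-2 - 5)/2 = 3 - ½*(-7) = 3 + 7/2 = 13/2)
m(S) = 2*S*(-47 + S) (m(S) = (2*S)*(-47 + S) = 2*S*(-47 + S))
Z = -301423448/3 (Z = (17018/3 + 16000)*(-11574 + 6938) = (65018/3)*(-4636) = -301423448/3 ≈ -1.0047e+8)
Z - m(z(14, -4)) = -301423448/3 - 2*13*(-47 + 13/2)/2 = -301423448/3 - 2*13*(-81)/(2*2) = -301423448/3 - 1*(-1053/2) = -301423448/3 + 1053/2 = -602843737/6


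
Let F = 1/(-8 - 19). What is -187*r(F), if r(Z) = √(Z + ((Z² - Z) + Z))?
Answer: -187*I*√26/27 ≈ -35.315*I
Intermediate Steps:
F = -1/27 (F = 1/(-27) = -1/27 ≈ -0.037037)
r(Z) = √(Z + Z²)
-187*r(F) = -187*I*√3*√(1 - 1/27)/9 = -187*I*√26/27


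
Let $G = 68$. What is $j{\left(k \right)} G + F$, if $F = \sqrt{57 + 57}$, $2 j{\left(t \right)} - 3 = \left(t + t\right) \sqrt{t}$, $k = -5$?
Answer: $102 + \sqrt{114} - 340 i \sqrt{5} \approx 112.68 - 760.26 i$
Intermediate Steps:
$j{\left(t \right)} = \frac{3}{2} + t^{\frac{3}{2}}$ ($j{\left(t \right)} = \frac{3}{2} + \frac{\left(t + t\right) \sqrt{t}}{2} = \frac{3}{2} + \frac{2 t \sqrt{t}}{2} = \frac{3}{2} + \frac{2 t^{\frac{3}{2}}}{2} = \frac{3}{2} + t^{\frac{3}{2}}$)
$F = \sqrt{114} \approx 10.677$
$j{\left(k \right)} G + F = \left(\frac{3}{2} + \left(-5\right)^{\frac{3}{2}}\right) 68 + \sqrt{114} = \left(\frac{3}{2} - 5 i \sqrt{5}\right) 68 + \sqrt{114} = \left(102 - 340 i \sqrt{5}\right) + \sqrt{114} = 102 + \sqrt{114} - 340 i \sqrt{5}$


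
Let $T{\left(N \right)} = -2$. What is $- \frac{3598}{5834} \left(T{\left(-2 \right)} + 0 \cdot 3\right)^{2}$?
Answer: $- \frac{7196}{2917} \approx -2.4669$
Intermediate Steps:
$- \frac{3598}{5834} \left(T{\left(-2 \right)} + 0 \cdot 3\right)^{2} = - \frac{3598}{5834} \left(-2 + 0 \cdot 3\right)^{2} = \left(-3598\right) \frac{1}{5834} \left(-2 + 0\right)^{2} = - \frac{1799 \left(-2\right)^{2}}{2917} = \left(- \frac{1799}{2917}\right) 4 = - \frac{7196}{2917}$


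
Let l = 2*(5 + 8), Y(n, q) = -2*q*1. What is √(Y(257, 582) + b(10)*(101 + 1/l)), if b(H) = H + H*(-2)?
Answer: I*√367471/13 ≈ 46.63*I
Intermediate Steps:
b(H) = -H (b(H) = H - 2*H = -H)
Y(n, q) = -2*q
l = 26 (l = 2*13 = 26)
√(Y(257, 582) + b(10)*(101 + 1/l)) = √(-2*582 + (-1*10)*(101 + 1/26)) = √(-1164 - 10*(101 + 1/26)) = √(-1164 - 10*2627/26) = √(-1164 - 13135/13) = √(-28267/13) = I*√367471/13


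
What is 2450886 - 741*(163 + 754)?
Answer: 1771389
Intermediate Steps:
2450886 - 741*(163 + 754) = 2450886 - 741*917 = 2450886 - 1*679497 = 2450886 - 679497 = 1771389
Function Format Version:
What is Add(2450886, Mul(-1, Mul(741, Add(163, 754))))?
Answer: 1771389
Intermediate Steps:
Add(2450886, Mul(-1, Mul(741, Add(163, 754)))) = Add(2450886, Mul(-1, Mul(741, 917))) = Add(2450886, Mul(-1, 679497)) = Add(2450886, -679497) = 1771389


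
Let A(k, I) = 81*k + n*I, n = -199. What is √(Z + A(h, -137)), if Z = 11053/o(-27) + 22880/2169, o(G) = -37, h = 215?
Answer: √31766064693629/26751 ≈ 210.69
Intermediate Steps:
Z = -23127397/80253 (Z = 11053/(-37) + 22880/2169 = 11053*(-1/37) + 22880*(1/2169) = -11053/37 + 22880/2169 = -23127397/80253 ≈ -288.18)
A(k, I) = -199*I + 81*k (A(k, I) = 81*k - 199*I = -199*I + 81*k)
√(Z + A(h, -137)) = √(-23127397/80253 + (-199*(-137) + 81*215)) = √(-23127397/80253 + (27263 + 17415)) = √(-23127397/80253 + 44678) = √(3562416137/80253) = √31766064693629/26751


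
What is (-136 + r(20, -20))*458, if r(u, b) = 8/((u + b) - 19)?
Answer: -1187136/19 ≈ -62481.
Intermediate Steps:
r(u, b) = 8/(-19 + b + u) (r(u, b) = 8/((b + u) - 19) = 8/(-19 + b + u))
(-136 + r(20, -20))*458 = (-136 + 8/(-19 - 20 + 20))*458 = (-136 + 8/(-19))*458 = (-136 + 8*(-1/19))*458 = (-136 - 8/19)*458 = -2592/19*458 = -1187136/19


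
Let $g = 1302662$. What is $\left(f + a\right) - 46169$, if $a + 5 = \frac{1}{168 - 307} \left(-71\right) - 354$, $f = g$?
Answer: $\frac{174602697}{139} \approx 1.2561 \cdot 10^{6}$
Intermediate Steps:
$f = 1302662$
$a = - \frac{49830}{139}$ ($a = -5 - \left(354 - \frac{1}{168 - 307} \left(-71\right)\right) = -5 - \left(354 - \frac{1}{-139} \left(-71\right)\right) = -5 - \frac{49135}{139} = - \frac{49830}{139} \approx -358.49$)
$\left(f + a\right) - 46169 = \left(1302662 - \frac{49830}{139}\right) - 46169 = \frac{181020188}{139} - 46169 = \frac{174602697}{139}$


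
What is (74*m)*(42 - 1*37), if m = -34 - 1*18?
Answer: -19240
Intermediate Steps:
m = -52 (m = -34 - 18 = -52)
(74*m)*(42 - 1*37) = (74*(-52))*(42 - 1*37) = -3848*(42 - 37) = -3848*5 = -19240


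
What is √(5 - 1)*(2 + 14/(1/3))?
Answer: 88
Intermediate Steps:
√(5 - 1)*(2 + 14/(1/3)) = √4*(2 + 14/(⅓)) = 2*(2 + 14*3) = 2*(2 + 42) = 2*44 = 88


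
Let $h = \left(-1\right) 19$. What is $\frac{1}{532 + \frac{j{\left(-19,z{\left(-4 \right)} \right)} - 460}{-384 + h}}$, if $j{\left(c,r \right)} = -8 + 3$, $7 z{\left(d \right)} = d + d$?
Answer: $\frac{13}{6931} \approx 0.0018756$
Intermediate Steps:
$z{\left(d \right)} = \frac{2 d}{7}$ ($z{\left(d \right)} = \frac{d + d}{7} = \frac{2 d}{7}$)
$h = -19$
$j{\left(c,r \right)} = -5$
$\frac{1}{532 + \frac{j{\left(-19,z{\left(-4 \right)} \right)} - 460}{-384 + h}} = \frac{1}{532 + \frac{-5 - 460}{-384 - 19}} = \frac{1}{532 - \frac{465}{-403}} = \frac{1}{532 - - \frac{15}{13}} = \frac{1}{532 + \frac{15}{13}} = \frac{1}{\frac{6931}{13}} = \frac{13}{6931}$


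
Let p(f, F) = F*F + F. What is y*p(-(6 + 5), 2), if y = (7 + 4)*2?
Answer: 132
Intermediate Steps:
p(f, F) = F + F**2 (p(f, F) = F**2 + F = F + F**2)
y = 22 (y = 11*2 = 22)
y*p(-(6 + 5), 2) = 22*(2*(1 + 2)) = 22*(2*3) = 22*6 = 132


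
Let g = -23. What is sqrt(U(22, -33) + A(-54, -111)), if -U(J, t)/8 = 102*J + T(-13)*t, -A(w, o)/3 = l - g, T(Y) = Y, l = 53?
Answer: 2*I*sqrt(5403) ≈ 147.01*I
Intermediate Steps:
A(w, o) = -228 (A(w, o) = -3*(53 - 1*(-23)) = -3*(53 + 23) = -3*76 = -228)
U(J, t) = -816*J + 104*t (U(J, t) = -8*(102*J - 13*t) = -8*(-13*t + 102*J) = -816*J + 104*t)
sqrt(U(22, -33) + A(-54, -111)) = sqrt((-816*22 + 104*(-33)) - 228) = sqrt((-17952 - 3432) - 228) = sqrt(-21384 - 228) = sqrt(-21612) = 2*I*sqrt(5403)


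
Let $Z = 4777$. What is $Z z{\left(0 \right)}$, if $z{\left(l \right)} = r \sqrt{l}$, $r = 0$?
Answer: $0$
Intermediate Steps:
$z{\left(l \right)} = 0$ ($z{\left(l \right)} = 0 \sqrt{l} = 0$)
$Z z{\left(0 \right)} = 4777 \cdot 0 = 0$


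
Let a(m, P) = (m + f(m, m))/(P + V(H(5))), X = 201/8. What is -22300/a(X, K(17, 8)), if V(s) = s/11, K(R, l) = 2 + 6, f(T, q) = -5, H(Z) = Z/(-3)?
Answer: -6600800/759 ≈ -8696.7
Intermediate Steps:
H(Z) = -Z/3 (H(Z) = Z*(-1/3) = -Z/3)
X = 201/8 (X = 201*(1/8) = 201/8 ≈ 25.125)
K(R, l) = 8
V(s) = s/11 (V(s) = s*(1/11) = s/11)
a(m, P) = (-5 + m)/(-5/33 + P) (a(m, P) = (m - 5)/(P + (-1/3*5)/11) = (-5 + m)/(P + (1/11)*(-5/3)) = (-5 + m)/(P - 5/33) = (-5 + m)/(-5/33 + P))
-22300/a(X, K(17, 8)) = -22300*(-5 + 33*8)/(33*(-5 + 201/8)) = -22300/(33*(161/8)/(-5 + 264)) = -22300/(33*(161/8)/259) = -22300/(33*(1/259)*(161/8)) = -22300/759/296 = -22300*296/759 = -6600800/759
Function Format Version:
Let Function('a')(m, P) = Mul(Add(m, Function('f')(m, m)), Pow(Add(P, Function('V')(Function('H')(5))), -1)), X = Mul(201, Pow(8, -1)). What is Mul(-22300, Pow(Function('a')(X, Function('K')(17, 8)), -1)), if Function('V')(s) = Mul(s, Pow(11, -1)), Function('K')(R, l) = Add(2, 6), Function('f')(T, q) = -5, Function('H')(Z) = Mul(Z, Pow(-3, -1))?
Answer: Rational(-6600800, 759) ≈ -8696.7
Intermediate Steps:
Function('H')(Z) = Mul(Rational(-1, 3), Z) (Function('H')(Z) = Mul(Z, Rational(-1, 3)) = Mul(Rational(-1, 3), Z))
X = Rational(201, 8) (X = Mul(201, Rational(1, 8)) = Rational(201, 8) ≈ 25.125)
Function('K')(R, l) = 8
Function('V')(s) = Mul(Rational(1, 11), s) (Function('V')(s) = Mul(s, Rational(1, 11)) = Mul(Rational(1, 11), s))
Function('a')(m, P) = Mul(Pow(Add(Rational(-5, 33), P), -1), Add(-5, m)) (Function('a')(m, P) = Mul(Add(m, -5), Pow(Add(P, Mul(Rational(1, 11), Mul(Rational(-1, 3), 5))), -1)) = Mul(Add(-5, m), Pow(Add(P, Mul(Rational(1, 11), Rational(-5, 3))), -1)) = Mul(Add(-5, m), Pow(Add(P, Rational(-5, 33)), -1)) = Mul(Add(-5, m), Pow(Add(Rational(-5, 33), P), -1)) = Mul(Pow(Add(Rational(-5, 33), P), -1), Add(-5, m)))
Mul(-22300, Pow(Function('a')(X, Function('K')(17, 8)), -1)) = Mul(-22300, Pow(Mul(33, Pow(Add(-5, Mul(33, 8)), -1), Add(-5, Rational(201, 8))), -1)) = Mul(-22300, Pow(Mul(33, Pow(Add(-5, 264), -1), Rational(161, 8)), -1)) = Mul(-22300, Pow(Mul(33, Pow(259, -1), Rational(161, 8)), -1)) = Mul(-22300, Pow(Mul(33, Rational(1, 259), Rational(161, 8)), -1)) = Mul(-22300, Pow(Rational(759, 296), -1)) = Mul(-22300, Rational(296, 759)) = Rational(-6600800, 759)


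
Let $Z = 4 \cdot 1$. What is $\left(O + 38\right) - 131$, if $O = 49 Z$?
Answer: $103$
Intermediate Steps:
$Z = 4$
$O = 196$ ($O = 49 \cdot 4 = 196$)
$\left(O + 38\right) - 131 = \left(196 + 38\right) - 131 = 234 - 131 = 103$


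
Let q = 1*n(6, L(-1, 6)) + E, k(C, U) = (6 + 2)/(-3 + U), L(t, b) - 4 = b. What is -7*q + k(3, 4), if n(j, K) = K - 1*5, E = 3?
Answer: -48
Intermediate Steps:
L(t, b) = 4 + b
k(C, U) = 8/(-3 + U)
n(j, K) = -5 + K (n(j, K) = K - 5 = -5 + K)
q = 8 (q = 1*(-5 + (4 + 6)) + 3 = 1*(-5 + 10) + 3 = 1*5 + 3 = 5 + 3 = 8)
-7*q + k(3, 4) = -7*8 + 8/(-3 + 4) = -56 + 8/1 = -56 + 8*1 = -56 + 8 = -48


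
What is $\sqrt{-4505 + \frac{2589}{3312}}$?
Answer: $\frac{i \sqrt{343113333}}{276} \approx 67.114 i$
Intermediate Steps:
$\sqrt{-4505 + \frac{2589}{3312}} = \sqrt{-4505 + 2589 \cdot \frac{1}{3312}} = \sqrt{-4505 + \frac{863}{1104}} = \sqrt{- \frac{4972657}{1104}} = \frac{i \sqrt{343113333}}{276}$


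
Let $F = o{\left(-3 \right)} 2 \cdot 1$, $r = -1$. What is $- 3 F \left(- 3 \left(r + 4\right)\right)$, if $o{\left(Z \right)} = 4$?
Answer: $216$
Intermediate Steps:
$F = 8$ ($F = 4 \cdot 2 \cdot 1 = 8 \cdot 1 = 8$)
$- 3 F \left(- 3 \left(r + 4\right)\right) = \left(-3\right) 8 \left(- 3 \left(-1 + 4\right)\right) = - 24 \left(\left(-3\right) 3\right) = \left(-24\right) \left(-9\right) = 216$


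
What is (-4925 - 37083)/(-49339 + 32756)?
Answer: 42008/16583 ≈ 2.5332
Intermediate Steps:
(-4925 - 37083)/(-49339 + 32756) = -42008/(-16583) = -42008*(-1/16583) = 42008/16583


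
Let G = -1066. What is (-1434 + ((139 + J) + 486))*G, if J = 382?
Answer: 455182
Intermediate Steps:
(-1434 + ((139 + J) + 486))*G = (-1434 + ((139 + 382) + 486))*(-1066) = (-1434 + (521 + 486))*(-1066) = (-1434 + 1007)*(-1066) = -427*(-1066) = 455182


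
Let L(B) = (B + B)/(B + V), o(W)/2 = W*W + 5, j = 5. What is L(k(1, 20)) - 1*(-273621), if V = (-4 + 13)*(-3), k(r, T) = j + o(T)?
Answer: 107807489/394 ≈ 2.7362e+5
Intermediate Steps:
o(W) = 10 + 2*W² (o(W) = 2*(W*W + 5) = 2*(W² + 5) = 2*(5 + W²) = 10 + 2*W²)
k(r, T) = 15 + 2*T² (k(r, T) = 5 + (10 + 2*T²) = 15 + 2*T²)
V = -27 (V = 9*(-3) = -27)
L(B) = 2*B/(-27 + B) (L(B) = (B + B)/(B - 27) = (2*B)/(-27 + B) = 2*B/(-27 + B))
L(k(1, 20)) - 1*(-273621) = 2*(15 + 2*20²)/(-27 + (15 + 2*20²)) - 1*(-273621) = 2*(15 + 2*400)/(-27 + (15 + 2*400)) + 273621 = 2*(15 + 800)/(-27 + (15 + 800)) + 273621 = 2*815/(-27 + 815) + 273621 = 2*815/788 + 273621 = 2*815*(1/788) + 273621 = 815/394 + 273621 = 107807489/394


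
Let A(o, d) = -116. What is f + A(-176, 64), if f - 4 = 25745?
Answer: 25633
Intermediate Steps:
f = 25749 (f = 4 + 25745 = 25749)
f + A(-176, 64) = 25749 - 116 = 25633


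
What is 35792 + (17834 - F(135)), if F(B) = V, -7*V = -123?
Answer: 375259/7 ≈ 53608.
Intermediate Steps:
V = 123/7 (V = -⅐*(-123) = 123/7 ≈ 17.571)
F(B) = 123/7
35792 + (17834 - F(135)) = 35792 + (17834 - 1*123/7) = 35792 + (17834 - 123/7) = 35792 + 124715/7 = 375259/7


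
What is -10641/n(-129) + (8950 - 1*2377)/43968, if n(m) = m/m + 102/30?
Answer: -389862139/161216 ≈ -2418.3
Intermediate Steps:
n(m) = 22/5 (n(m) = 1 + 102*(1/30) = 1 + 17/5 = 22/5)
-10641/n(-129) + (8950 - 1*2377)/43968 = -10641/22/5 + (8950 - 1*2377)/43968 = -10641*5/22 + (8950 - 2377)*(1/43968) = -53205/22 + 6573*(1/43968) = -53205/22 + 2191/14656 = -389862139/161216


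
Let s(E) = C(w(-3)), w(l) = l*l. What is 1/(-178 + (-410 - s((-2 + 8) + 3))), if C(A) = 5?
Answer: -1/593 ≈ -0.0016863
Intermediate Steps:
w(l) = l²
s(E) = 5
1/(-178 + (-410 - s((-2 + 8) + 3))) = 1/(-178 + (-410 - 1*5)) = 1/(-178 + (-410 - 5)) = 1/(-178 - 415) = 1/(-593) = -1/593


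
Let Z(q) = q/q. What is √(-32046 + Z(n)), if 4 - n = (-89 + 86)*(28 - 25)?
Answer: I*√32045 ≈ 179.01*I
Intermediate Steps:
n = 13 (n = 4 - (-89 + 86)*(28 - 25) = 4 - (-3)*3 = 4 - 1*(-9) = 4 + 9 = 13)
Z(q) = 1
√(-32046 + Z(n)) = √(-32046 + 1) = √(-32045) = I*√32045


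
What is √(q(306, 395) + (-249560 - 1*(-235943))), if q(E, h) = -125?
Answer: I*√13742 ≈ 117.23*I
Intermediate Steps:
√(q(306, 395) + (-249560 - 1*(-235943))) = √(-125 + (-249560 - 1*(-235943))) = √(-125 + (-249560 + 235943)) = √(-125 - 13617) = √(-13742) = I*√13742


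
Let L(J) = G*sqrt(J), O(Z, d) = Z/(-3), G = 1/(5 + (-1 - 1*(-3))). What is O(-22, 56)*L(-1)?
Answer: 22*I/21 ≈ 1.0476*I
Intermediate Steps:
G = 1/7 (G = 1/(5 + (-1 + 3)) = 1/(5 + 2) = 1/7 ≈ 0.14286)
O(Z, d) = -Z/3 (O(Z, d) = Z*(-1/3) = -Z/3)
L(J) = sqrt(J)/7
O(-22, 56)*L(-1) = (-1/3*(-22))*(sqrt(-1)/7) = 22*(I/7)/3 = 22*I/21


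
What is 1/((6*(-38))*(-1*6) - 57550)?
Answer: -1/56182 ≈ -1.7799e-5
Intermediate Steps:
1/((6*(-38))*(-1*6) - 57550) = 1/(-228*(-6) - 57550) = 1/(1368 - 57550) = 1/(-56182) = -1/56182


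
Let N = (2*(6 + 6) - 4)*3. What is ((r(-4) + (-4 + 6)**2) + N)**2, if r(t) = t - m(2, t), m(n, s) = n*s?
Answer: 4624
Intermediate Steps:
r(t) = -t (r(t) = t - 2*t = -t)
N = 60 (N = (2*12 - 4)*3 = (24 - 4)*3 = 20*3 = 60)
((r(-4) + (-4 + 6)**2) + N)**2 = ((-1*(-4) + (-4 + 6)**2) + 60)**2 = ((4 + 2**2) + 60)**2 = ((4 + 4) + 60)**2 = (8 + 60)**2 = 68**2 = 4624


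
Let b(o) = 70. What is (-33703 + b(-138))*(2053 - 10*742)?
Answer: 180508311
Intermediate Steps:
(-33703 + b(-138))*(2053 - 10*742) = (-33703 + 70)*(2053 - 10*742) = -33633*(2053 - 7420) = -33633*(-5367) = 180508311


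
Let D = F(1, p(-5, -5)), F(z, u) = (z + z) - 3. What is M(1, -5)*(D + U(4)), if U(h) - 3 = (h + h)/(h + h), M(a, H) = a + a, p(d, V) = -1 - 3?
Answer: 6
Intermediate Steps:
p(d, V) = -4
F(z, u) = -3 + 2*z (F(z, u) = 2*z - 3 = -3 + 2*z)
M(a, H) = 2*a
U(h) = 4 (U(h) = 3 + (h + h)/(h + h) = 3 + (2*h)/((2*h)) = 3 + (2*h)*(1/(2*h)) = 3 + 1 = 4)
D = -1 (D = -3 + 2*1 = -3 + 2 = -1)
M(1, -5)*(D + U(4)) = (2*1)*(-1 + 4) = 2*3 = 6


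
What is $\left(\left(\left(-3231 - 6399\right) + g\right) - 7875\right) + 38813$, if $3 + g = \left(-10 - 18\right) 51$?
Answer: $19877$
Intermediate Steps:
$g = -1431$ ($g = -3 + \left(-10 - 18\right) 51 = -3 - 1428 = -1431$)
$\left(\left(\left(-3231 - 6399\right) + g\right) - 7875\right) + 38813 = \left(\left(\left(-3231 - 6399\right) - 1431\right) - 7875\right) + 38813 = \left(\left(-9630 - 1431\right) - 7875\right) + 38813 = \left(-11061 - 7875\right) + 38813 = -18936 + 38813 = 19877$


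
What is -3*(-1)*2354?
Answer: 7062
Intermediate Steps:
-3*(-1)*2354 = 3*2354 = 7062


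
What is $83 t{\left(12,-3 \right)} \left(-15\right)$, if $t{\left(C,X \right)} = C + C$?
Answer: $-29880$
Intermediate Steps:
$t{\left(C,X \right)} = 2 C$
$83 t{\left(12,-3 \right)} \left(-15\right) = 83 \cdot 2 \cdot 12 \left(-15\right) = 83 \cdot 24 \left(-15\right) = 1992 \left(-15\right) = -29880$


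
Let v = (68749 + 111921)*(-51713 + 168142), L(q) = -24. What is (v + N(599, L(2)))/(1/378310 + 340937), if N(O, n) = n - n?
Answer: 7957836889043300/128979876471 ≈ 61698.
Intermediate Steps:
v = 21035227430 (v = 180670*116429 = 21035227430)
N(O, n) = 0
(v + N(599, L(2)))/(1/378310 + 340937) = (21035227430 + 0)/(1/378310 + 340937) = 21035227430/(1/378310 + 340937) = 21035227430/(128979876471/378310) = 21035227430*(378310/128979876471) = 7957836889043300/128979876471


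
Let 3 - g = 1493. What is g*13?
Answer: -19370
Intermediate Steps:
g = -1490 (g = 3 - 1*1493 = 3 - 1493 = -1490)
g*13 = -1490*13 = -19370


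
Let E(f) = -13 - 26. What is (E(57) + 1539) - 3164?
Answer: -1664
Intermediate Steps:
E(f) = -39
(E(57) + 1539) - 3164 = (-39 + 1539) - 3164 = 1500 - 3164 = -1664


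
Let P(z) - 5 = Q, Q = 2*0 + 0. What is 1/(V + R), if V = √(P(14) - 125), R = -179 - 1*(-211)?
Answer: 4/143 - I*√30/572 ≈ 0.027972 - 0.0095756*I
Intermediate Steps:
Q = 0 (Q = 0 + 0 = 0)
P(z) = 5 (P(z) = 5 + 0 = 5)
R = 32 (R = -179 + 211 = 32)
V = 2*I*√30 (V = √(5 - 125) = √(-120) = 2*I*√30 ≈ 10.954*I)
1/(V + R) = 1/(2*I*√30 + 32) = 1/(32 + 2*I*√30)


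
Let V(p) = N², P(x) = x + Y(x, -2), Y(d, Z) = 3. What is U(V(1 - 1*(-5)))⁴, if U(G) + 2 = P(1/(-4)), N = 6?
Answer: 81/256 ≈ 0.31641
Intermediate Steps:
P(x) = 3 + x (P(x) = x + 3 = 3 + x)
V(p) = 36 (V(p) = 6² = 36)
U(G) = ¾ (U(G) = -2 + (3 + 1/(-4)) = -2 + (3 - ¼) = -2 + 11/4 = ¾)
U(V(1 - 1*(-5)))⁴ = (¾)⁴ = 81/256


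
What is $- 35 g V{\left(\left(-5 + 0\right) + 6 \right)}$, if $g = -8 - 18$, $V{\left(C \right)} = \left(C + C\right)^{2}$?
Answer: $3640$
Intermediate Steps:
$V{\left(C \right)} = 4 C^{2}$ ($V{\left(C \right)} = \left(2 C\right)^{2} = 4 C^{2}$)
$g = -26$ ($g = -8 - 18 = -26$)
$- 35 g V{\left(\left(-5 + 0\right) + 6 \right)} = \left(-35\right) \left(-26\right) 4 \left(\left(-5 + 0\right) + 6\right)^{2} = 910 \cdot 4 \left(-5 + 6\right)^{2} = 910 \cdot 4 \cdot 1^{2} = 910 \cdot 4 \cdot 1 = 910 \cdot 4 = 3640$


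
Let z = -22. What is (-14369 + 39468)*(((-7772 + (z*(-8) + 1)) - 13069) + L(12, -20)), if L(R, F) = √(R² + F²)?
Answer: -518645736 + 100396*√34 ≈ -5.1806e+8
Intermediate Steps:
L(R, F) = √(F² + R²)
(-14369 + 39468)*(((-7772 + (z*(-8) + 1)) - 13069) + L(12, -20)) = (-14369 + 39468)*(((-7772 + (-22*(-8) + 1)) - 13069) + √((-20)² + 12²)) = 25099*(((-7772 + (176 + 1)) - 13069) + √(400 + 144)) = 25099*(((-7772 + 177) - 13069) + √544) = 25099*((-7595 - 13069) + 4*√34) = 25099*(-20664 + 4*√34) = -518645736 + 100396*√34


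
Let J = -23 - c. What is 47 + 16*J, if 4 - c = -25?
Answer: -785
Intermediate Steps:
c = 29 (c = 4 - 1*(-25) = 4 + 25 = 29)
J = -52 (J = -23 - 1*29 = -23 - 29 = -52)
47 + 16*J = 47 + 16*(-52) = 47 - 832 = -785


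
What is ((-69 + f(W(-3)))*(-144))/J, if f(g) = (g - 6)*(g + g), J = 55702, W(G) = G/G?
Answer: 5688/27851 ≈ 0.20423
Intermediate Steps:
W(G) = 1
f(g) = 2*g*(-6 + g) (f(g) = (-6 + g)*(2*g) = 2*g*(-6 + g))
((-69 + f(W(-3)))*(-144))/J = ((-69 + 2*1*(-6 + 1))*(-144))/55702 = ((-69 + 2*1*(-5))*(-144))*(1/55702) = ((-69 - 10)*(-144))*(1/55702) = -79*(-144)*(1/55702) = 11376*(1/55702) = 5688/27851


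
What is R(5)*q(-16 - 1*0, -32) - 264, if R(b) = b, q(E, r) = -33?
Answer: -429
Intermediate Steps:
R(5)*q(-16 - 1*0, -32) - 264 = 5*(-33) - 264 = -165 - 264 = -429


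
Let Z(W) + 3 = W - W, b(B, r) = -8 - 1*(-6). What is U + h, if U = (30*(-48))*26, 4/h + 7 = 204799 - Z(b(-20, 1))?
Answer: -7667524796/204795 ≈ -37440.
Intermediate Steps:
b(B, r) = -2 (b(B, r) = -8 + 6 = -2)
Z(W) = -3 (Z(W) = -3 + (W - W) = -3 + 0 = -3)
h = 4/204795 (h = 4/(-7 + (204799 - 1*(-3))) = 4/(-7 + (204799 + 3)) = 4/(-7 + 204802) = 4/204795 ≈ 1.9532e-5)
U = -37440 (U = -1440*26 = -37440)
U + h = -37440 + 4/204795 = -7667524796/204795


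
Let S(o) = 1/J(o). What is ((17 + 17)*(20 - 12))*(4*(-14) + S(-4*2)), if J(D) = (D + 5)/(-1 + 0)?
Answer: -45424/3 ≈ -15141.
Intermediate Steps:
J(D) = -5 - D (J(D) = (5 + D)/(-1) = (5 + D)*(-1) = -5 - D)
S(o) = 1/(-5 - o)
((17 + 17)*(20 - 12))*(4*(-14) + S(-4*2)) = ((17 + 17)*(20 - 12))*(4*(-14) - 1/(5 - 4*2)) = (34*8)*(-56 - 1/(5 - 8)) = 272*(-56 - 1/(-3)) = 272*(-56 - 1*(-⅓)) = 272*(-56 + ⅓) = 272*(-167/3) = -45424/3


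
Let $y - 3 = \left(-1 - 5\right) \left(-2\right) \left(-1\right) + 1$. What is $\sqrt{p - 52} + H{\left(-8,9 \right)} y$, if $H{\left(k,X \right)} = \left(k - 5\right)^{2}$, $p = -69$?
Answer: $-1352 + 11 i \approx -1352.0 + 11.0 i$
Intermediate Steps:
$y = -8$ ($y = 3 + \left(\left(-1 - 5\right) \left(-2\right) \left(-1\right) + 1\right) = 3 + \left(\left(-6\right) \left(-2\right) \left(-1\right) + 1\right) = 3 + \left(12 \left(-1\right) + 1\right) = 3 + \left(-12 + 1\right) = 3 - 11 = -8$)
$H{\left(k,X \right)} = \left(-5 + k\right)^{2}$
$\sqrt{p - 52} + H{\left(-8,9 \right)} y = \sqrt{-69 - 52} + \left(-5 - 8\right)^{2} \left(-8\right) = \sqrt{-121} + \left(-13\right)^{2} \left(-8\right) = 11 i + 169 \left(-8\right) = 11 i - 1352 = -1352 + 11 i$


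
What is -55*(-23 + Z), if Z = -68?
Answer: 5005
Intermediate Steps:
-55*(-23 + Z) = -55*(-23 - 68) = -55*(-91) = 5005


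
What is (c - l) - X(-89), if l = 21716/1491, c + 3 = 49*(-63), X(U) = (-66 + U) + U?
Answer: -4265102/1491 ≈ -2860.6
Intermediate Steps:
X(U) = -66 + 2*U
c = -3090 (c = -3 + 49*(-63) = -3 - 3087 = -3090)
l = 21716/1491 (l = 21716*(1/1491) = 21716/1491 ≈ 14.565)
(c - l) - X(-89) = (-3090 - 1*21716/1491) - (-66 + 2*(-89)) = (-3090 - 21716/1491) - (-66 - 178) = -4628906/1491 - 1*(-244) = -4628906/1491 + 244 = -4265102/1491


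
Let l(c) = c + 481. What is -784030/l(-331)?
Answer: -78403/15 ≈ -5226.9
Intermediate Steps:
l(c) = 481 + c
-784030/l(-331) = -784030/(481 - 331) = -784030/150 = -784030*1/150 = -78403/15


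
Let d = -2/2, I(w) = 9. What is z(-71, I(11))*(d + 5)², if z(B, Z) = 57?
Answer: 912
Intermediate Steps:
d = -1 (d = -2*½ = -1)
z(-71, I(11))*(d + 5)² = 57*(-1 + 5)² = 57*4² = 57*16 = 912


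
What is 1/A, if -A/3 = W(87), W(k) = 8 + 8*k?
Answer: -1/2112 ≈ -0.00047348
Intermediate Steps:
A = -2112 (A = -3*(8 + 8*87) = -3*(8 + 696) = -3*704 = -2112)
1/A = 1/(-2112) = -1/2112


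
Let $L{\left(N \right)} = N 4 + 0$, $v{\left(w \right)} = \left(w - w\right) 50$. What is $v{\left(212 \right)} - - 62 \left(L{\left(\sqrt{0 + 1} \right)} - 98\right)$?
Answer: $-5828$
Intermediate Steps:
$v{\left(w \right)} = 0$ ($v{\left(w \right)} = 0 \cdot 50 = 0$)
$L{\left(N \right)} = 4 N$ ($L{\left(N \right)} = 4 N + 0 = 4 N$)
$v{\left(212 \right)} - - 62 \left(L{\left(\sqrt{0 + 1} \right)} - 98\right) = 0 - - 62 \left(4 \sqrt{0 + 1} - 98\right) = 0 - - 62 \left(4 \sqrt{1} - 98\right) = 0 - - 62 \left(4 \cdot 1 - 98\right) = 0 - - 62 \left(4 - 98\right) = 0 - \left(-62\right) \left(-94\right) = 0 - 5828 = -5828$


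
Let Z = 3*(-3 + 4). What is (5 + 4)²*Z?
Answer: 243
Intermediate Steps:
Z = 3 (Z = 3*1 = 3)
(5 + 4)²*Z = (5 + 4)²*3 = 9²*3 = 81*3 = 243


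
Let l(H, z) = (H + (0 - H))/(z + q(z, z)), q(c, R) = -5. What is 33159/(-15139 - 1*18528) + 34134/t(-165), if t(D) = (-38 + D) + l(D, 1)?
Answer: -1155920655/6834401 ≈ -169.13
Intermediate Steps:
l(H, z) = 0 (l(H, z) = (H + (0 - H))/(z - 5) = (H - H)/(-5 + z) = 0/(-5 + z) = 0)
t(D) = -38 + D (t(D) = (-38 + D) + 0 = -38 + D)
33159/(-15139 - 1*18528) + 34134/t(-165) = 33159/(-15139 - 1*18528) + 34134/(-38 - 165) = 33159/(-15139 - 18528) + 34134/(-203) = 33159/(-33667) + 34134*(-1/203) = 33159*(-1/33667) - 34134/203 = -33159/33667 - 34134/203 = -1155920655/6834401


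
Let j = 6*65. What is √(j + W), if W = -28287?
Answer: I*√27897 ≈ 167.02*I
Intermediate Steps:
j = 390
√(j + W) = √(390 - 28287) = √(-27897) = I*√27897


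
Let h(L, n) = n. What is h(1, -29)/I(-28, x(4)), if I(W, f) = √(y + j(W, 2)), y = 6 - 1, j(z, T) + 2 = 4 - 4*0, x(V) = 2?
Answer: -29*√7/7 ≈ -10.961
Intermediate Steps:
j(z, T) = 2 (j(z, T) = -2 + (4 - 4*0) = -2 + (4 + 0) = -2 + 4 = 2)
y = 5
I(W, f) = √7 (I(W, f) = √(5 + 2) = √7)
h(1, -29)/I(-28, x(4)) = -29*√7/7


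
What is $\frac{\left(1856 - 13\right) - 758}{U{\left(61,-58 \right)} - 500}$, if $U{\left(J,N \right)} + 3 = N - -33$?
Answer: $- \frac{1085}{528} \approx -2.0549$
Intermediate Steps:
$U{\left(J,N \right)} = 30 + N$ ($U{\left(J,N \right)} = -3 + \left(N - -33\right) = -3 + \left(N + 33\right) = -3 + \left(33 + N\right) = 30 + N$)
$\frac{\left(1856 - 13\right) - 758}{U{\left(61,-58 \right)} - 500} = \frac{\left(1856 - 13\right) - 758}{\left(30 - 58\right) - 500} = \frac{1843 - 758}{-28 - 500} = \frac{1085}{-528} = 1085 \left(- \frac{1}{528}\right) = - \frac{1085}{528}$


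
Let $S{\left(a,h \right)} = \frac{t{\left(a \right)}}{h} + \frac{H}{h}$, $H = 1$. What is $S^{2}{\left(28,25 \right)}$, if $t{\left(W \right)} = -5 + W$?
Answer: $\frac{576}{625} \approx 0.9216$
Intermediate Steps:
$S{\left(a,h \right)} = \frac{1}{h} + \frac{-5 + a}{h}$ ($S{\left(a,h \right)} = \frac{-5 + a}{h} + 1 \frac{1}{h} = \frac{-5 + a}{h} + \frac{1}{h} = \frac{1}{h} + \frac{-5 + a}{h}$)
$S^{2}{\left(28,25 \right)} = \left(\frac{-4 + 28}{25}\right)^{2} = \left(\frac{1}{25} \cdot 24\right)^{2} = \left(\frac{24}{25}\right)^{2} = \frac{576}{625}$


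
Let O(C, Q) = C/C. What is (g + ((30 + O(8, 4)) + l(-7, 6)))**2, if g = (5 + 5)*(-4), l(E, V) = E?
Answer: 256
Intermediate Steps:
O(C, Q) = 1
g = -40 (g = 10*(-4) = -40)
(g + ((30 + O(8, 4)) + l(-7, 6)))**2 = (-40 + ((30 + 1) - 7))**2 = (-40 + (31 - 7))**2 = (-40 + 24)**2 = (-16)**2 = 256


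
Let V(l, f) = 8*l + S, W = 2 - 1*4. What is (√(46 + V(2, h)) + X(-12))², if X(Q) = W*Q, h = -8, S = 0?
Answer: (24 + √62)² ≈ 1016.0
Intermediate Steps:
W = -2 (W = 2 - 4 = -2)
V(l, f) = 8*l (V(l, f) = 8*l + 0 = 8*l)
X(Q) = -2*Q
(√(46 + V(2, h)) + X(-12))² = (√(46 + 8*2) - 2*(-12))² = (√(46 + 16) + 24)² = (√62 + 24)² = (24 + √62)²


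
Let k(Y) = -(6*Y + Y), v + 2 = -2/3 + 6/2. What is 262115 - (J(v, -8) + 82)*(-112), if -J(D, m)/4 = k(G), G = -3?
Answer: 261891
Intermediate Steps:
v = ⅓ (v = -2 + (-2/3 + 6/2) = -2 + (-2*⅓ + 6*(½)) = -2 + (-⅔ + 3) = -2 + 7/3 = ⅓ ≈ 0.33333)
k(Y) = -7*Y
J(D, m) = -84 (J(D, m) = -(-28)*(-3) = -4*21 = -84)
262115 - (J(v, -8) + 82)*(-112) = 262115 - (-84 + 82)*(-112) = 262115 - (-2)*(-112) = 262115 - 1*224 = 262115 - 224 = 261891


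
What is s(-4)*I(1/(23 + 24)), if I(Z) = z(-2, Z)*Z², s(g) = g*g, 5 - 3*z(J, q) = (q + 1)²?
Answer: 139856/14639043 ≈ 0.0095536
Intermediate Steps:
z(J, q) = 5/3 - (1 + q)²/3 (z(J, q) = 5/3 - (q + 1)²/3 = 5/3 - (1 + q)²/3)
s(g) = g²
I(Z) = Z²*(5/3 - (1 + Z)²/3) (I(Z) = (5/3 - (1 + Z)²/3)*Z² = Z²*(5/3 - (1 + Z)²/3))
s(-4)*I(1/(23 + 24)) = (-4)²*((1/(23 + 24))²*(5 - (1 + 1/(23 + 24))²)/3) = 16*((1/47)²*(5 - (1 + 1/47)²)/3) = 16*((⅓)*(1/2209)*(5 - (48/47)²)) = 16*((⅓)*(1/2209)*(5 - 1*2304/2209)) = 16*((⅓)*(1/2209)*(5 - 2304/2209)) = 16*((⅓)*(1/2209)*(8741/2209)) = 16*(8741/14639043) = 139856/14639043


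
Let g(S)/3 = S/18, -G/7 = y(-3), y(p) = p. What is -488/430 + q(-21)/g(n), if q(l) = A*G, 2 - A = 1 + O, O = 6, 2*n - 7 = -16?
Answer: 29856/215 ≈ 138.87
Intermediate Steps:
n = -9/2 (n = 7/2 + (½)*(-16) = 7/2 - 8 = -9/2 ≈ -4.5000)
G = 21 (G = -7*(-3) = 21)
A = -5 (A = 2 - (1 + 6) = 2 - 1*7 = 2 - 7 = -5)
g(S) = S/6 (g(S) = 3*(S/18) = S/6)
q(l) = -105 (q(l) = -5*21 = -105)
-488/430 + q(-21)/g(n) = -488/430 - 105/((⅙)*(-9/2)) = -488*1/430 - 105/(-¾) = -244/215 - 105*(-4/3) = -244/215 + 140 = 29856/215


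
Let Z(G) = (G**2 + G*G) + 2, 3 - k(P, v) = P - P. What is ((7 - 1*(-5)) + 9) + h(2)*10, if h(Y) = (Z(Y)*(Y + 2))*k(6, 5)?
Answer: 1221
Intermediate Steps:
k(P, v) = 3 (k(P, v) = 3 - (P - P) = 3 - 1*0 = 3 + 0 = 3)
Z(G) = 2 + 2*G**2 (Z(G) = (G**2 + G**2) + 2 = 2*G**2 + 2 = 2 + 2*G**2)
h(Y) = 3*(2 + Y)*(2 + 2*Y**2) (h(Y) = ((2 + 2*Y**2)*(Y + 2))*3 = ((2 + 2*Y**2)*(2 + Y))*3 = ((2 + Y)*(2 + 2*Y**2))*3 = 3*(2 + Y)*(2 + 2*Y**2))
((7 - 1*(-5)) + 9) + h(2)*10 = ((7 - 1*(-5)) + 9) + (6*(1 + 2**2)*(2 + 2))*10 = ((7 + 5) + 9) + (6*(1 + 4)*4)*10 = (12 + 9) + (6*5*4)*10 = 21 + 120*10 = 21 + 1200 = 1221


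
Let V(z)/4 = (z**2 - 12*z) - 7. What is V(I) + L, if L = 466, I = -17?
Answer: 2410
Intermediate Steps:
V(z) = -28 - 48*z + 4*z**2 (V(z) = 4*((z**2 - 12*z) - 7) = 4*(-7 + z**2 - 12*z) = -28 - 48*z + 4*z**2)
V(I) + L = (-28 - 48*(-17) + 4*(-17)**2) + 466 = (-28 + 816 + 4*289) + 466 = (-28 + 816 + 1156) + 466 = 1944 + 466 = 2410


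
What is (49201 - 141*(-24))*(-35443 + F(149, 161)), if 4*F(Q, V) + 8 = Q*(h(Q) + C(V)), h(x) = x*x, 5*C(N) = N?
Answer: 83372644589/2 ≈ 4.1686e+10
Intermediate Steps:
C(N) = N/5
h(x) = x²
F(Q, V) = -2 + Q*(Q² + V/5)/4 (F(Q, V) = -2 + (Q*(Q² + V/5))/4 = -2 + Q*(Q² + V/5)/4)
(49201 - 141*(-24))*(-35443 + F(149, 161)) = (49201 - 141*(-24))*(-35443 + (-2 + (¼)*149³ + (1/20)*149*161)) = (49201 + 3384)*(-35443 + (-2 + (¼)*3307949 + 23989/20)) = 52585*(-35443 + (-2 + 3307949/4 + 23989/20)) = 52585*(-35443 + 8281847/10) = 52585*(7927417/10) = 83372644589/2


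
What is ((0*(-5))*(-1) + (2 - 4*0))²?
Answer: 4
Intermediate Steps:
((0*(-5))*(-1) + (2 - 4*0))² = (0*(-1) + (2 + 0))² = (0 + 2)² = 2² = 4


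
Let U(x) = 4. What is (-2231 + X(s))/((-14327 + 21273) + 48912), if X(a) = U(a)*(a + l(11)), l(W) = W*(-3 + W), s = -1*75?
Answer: -2179/55858 ≈ -0.039010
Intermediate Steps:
s = -75
X(a) = 352 + 4*a (X(a) = 4*(a + 11*(-3 + 11)) = 4*(a + 11*8) = 4*(a + 88) = 4*(88 + a) = 352 + 4*a)
(-2231 + X(s))/((-14327 + 21273) + 48912) = (-2231 + (352 + 4*(-75)))/((-14327 + 21273) + 48912) = (-2231 + (352 - 300))/(6946 + 48912) = (-2231 + 52)/55858 = -2179*1/55858 = -2179/55858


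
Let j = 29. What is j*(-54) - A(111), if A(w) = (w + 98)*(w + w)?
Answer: -47964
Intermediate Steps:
A(w) = 2*w*(98 + w) (A(w) = (98 + w)*(2*w) = 2*w*(98 + w))
j*(-54) - A(111) = 29*(-54) - 2*111*(98 + 111) = -1566 - 2*111*209 = -1566 - 1*46398 = -1566 - 46398 = -47964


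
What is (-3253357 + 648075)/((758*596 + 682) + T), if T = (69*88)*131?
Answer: -1302641/623941 ≈ -2.0878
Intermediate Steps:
T = 795432 (T = 6072*131 = 795432)
(-3253357 + 648075)/((758*596 + 682) + T) = (-3253357 + 648075)/((758*596 + 682) + 795432) = -2605282/((451768 + 682) + 795432) = -2605282/(452450 + 795432) = -2605282/1247882 = -2605282*1/1247882 = -1302641/623941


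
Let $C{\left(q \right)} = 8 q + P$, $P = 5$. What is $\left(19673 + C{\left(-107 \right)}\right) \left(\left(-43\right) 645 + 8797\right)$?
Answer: $-356451036$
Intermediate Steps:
$C{\left(q \right)} = 5 + 8 q$ ($C{\left(q \right)} = 8 q + 5 = 5 + 8 q$)
$\left(19673 + C{\left(-107 \right)}\right) \left(\left(-43\right) 645 + 8797\right) = \left(19673 + \left(5 + 8 \left(-107\right)\right)\right) \left(\left(-43\right) 645 + 8797\right) = \left(19673 + \left(5 - 856\right)\right) \left(-27735 + 8797\right) = \left(19673 - 851\right) \left(-18938\right) = 18822 \left(-18938\right) = -356451036$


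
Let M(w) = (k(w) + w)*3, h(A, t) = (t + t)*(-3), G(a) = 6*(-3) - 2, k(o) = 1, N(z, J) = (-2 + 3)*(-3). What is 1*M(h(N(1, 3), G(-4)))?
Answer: 363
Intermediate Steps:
N(z, J) = -3 (N(z, J) = 1*(-3) = -3)
G(a) = -20 (G(a) = -18 - 2 = -20)
h(A, t) = -6*t (h(A, t) = (2*t)*(-3) = -6*t)
M(w) = 3 + 3*w (M(w) = (1 + w)*3 = 3 + 3*w)
1*M(h(N(1, 3), G(-4))) = 1*(3 + 3*(-6*(-20))) = 1*(3 + 3*120) = 1*(3 + 360) = 1*363 = 363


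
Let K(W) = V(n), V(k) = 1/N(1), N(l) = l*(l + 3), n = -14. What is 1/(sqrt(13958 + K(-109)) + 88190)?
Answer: 352760/31109848567 - 2*sqrt(55833)/31109848567 ≈ 1.1324e-5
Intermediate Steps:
N(l) = l*(3 + l)
V(k) = 1/4 (V(k) = 1/(1*(3 + 1)) = 1/(1*4) = 1/4)
K(W) = 1/4
1/(sqrt(13958 + K(-109)) + 88190) = 1/(sqrt(13958 + 1/4) + 88190) = 1/(sqrt(55833/4) + 88190) = 1/(sqrt(55833)/2 + 88190) = 1/(88190 + sqrt(55833)/2)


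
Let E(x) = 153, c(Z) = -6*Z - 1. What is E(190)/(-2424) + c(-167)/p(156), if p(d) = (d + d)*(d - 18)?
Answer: -13337/334512 ≈ -0.039870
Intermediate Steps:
c(Z) = -1 - 6*Z
p(d) = 2*d*(-18 + d) (p(d) = (2*d)*(-18 + d) = 2*d*(-18 + d))
E(190)/(-2424) + c(-167)/p(156) = 153/(-2424) + (-1 - 6*(-167))/((2*156*(-18 + 156))) = 153*(-1/2424) + (-1 + 1002)/((2*156*138)) = -51/808 + 1001/43056 = -51/808 + 1001*(1/43056) = -51/808 + 77/3312 = -13337/334512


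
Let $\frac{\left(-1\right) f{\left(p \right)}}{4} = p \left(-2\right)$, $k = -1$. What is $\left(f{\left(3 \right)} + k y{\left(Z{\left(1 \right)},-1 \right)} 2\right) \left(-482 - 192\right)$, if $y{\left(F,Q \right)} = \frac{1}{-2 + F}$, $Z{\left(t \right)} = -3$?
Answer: $- \frac{82228}{5} \approx -16446.0$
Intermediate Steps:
$f{\left(p \right)} = 8 p$ ($f{\left(p \right)} = - 4 p \left(-2\right) = - 4 \left(- 2 p\right) = 8 p$)
$\left(f{\left(3 \right)} + k y{\left(Z{\left(1 \right)},-1 \right)} 2\right) \left(-482 - 192\right) = \left(8 \cdot 3 + - \frac{1}{-2 - 3} \cdot 2\right) \left(-482 - 192\right) = \left(24 + - \frac{1}{-5} \cdot 2\right) \left(-674\right) = \left(24 + \left(-1\right) \left(- \frac{1}{5}\right) 2\right) \left(-674\right) = \left(24 + \frac{1}{5} \cdot 2\right) \left(-674\right) = \left(24 + \frac{2}{5}\right) \left(-674\right) = \frac{122}{5} \left(-674\right) = - \frac{82228}{5}$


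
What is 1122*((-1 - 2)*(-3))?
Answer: 10098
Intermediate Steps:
1122*((-1 - 2)*(-3)) = 1122*(-3*(-3)) = 1122*9 = 10098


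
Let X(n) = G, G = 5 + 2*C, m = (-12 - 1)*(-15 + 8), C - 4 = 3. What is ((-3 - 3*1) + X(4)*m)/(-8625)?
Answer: -1723/8625 ≈ -0.19977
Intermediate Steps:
C = 7 (C = 4 + 3 = 7)
m = 91 (m = -13*(-7) = 91)
G = 19 (G = 5 + 2*7 = 5 + 14 = 19)
X(n) = 19
((-3 - 3*1) + X(4)*m)/(-8625) = ((-3 - 3*1) + 19*91)/(-8625) = ((-3 - 3) + 1729)*(-1/8625) = (-6 + 1729)*(-1/8625) = 1723*(-1/8625) = -1723/8625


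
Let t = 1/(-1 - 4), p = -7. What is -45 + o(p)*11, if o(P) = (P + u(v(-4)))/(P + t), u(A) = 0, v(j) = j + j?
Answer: -1235/36 ≈ -34.306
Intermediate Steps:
v(j) = 2*j
t = -⅕ (t = 1/(-5) = -⅕ ≈ -0.20000)
o(P) = P/(-⅕ + P) (o(P) = (P + 0)/(P - ⅕) = P/(-⅕ + P))
-45 + o(p)*11 = -45 + (5*(-7)/(-1 + 5*(-7)))*11 = -45 + (5*(-7)/(-1 - 35))*11 = -45 + (5*(-7)/(-36))*11 = -45 + (5*(-7)*(-1/36))*11 = -45 + (35/36)*11 = -45 + 385/36 = -1235/36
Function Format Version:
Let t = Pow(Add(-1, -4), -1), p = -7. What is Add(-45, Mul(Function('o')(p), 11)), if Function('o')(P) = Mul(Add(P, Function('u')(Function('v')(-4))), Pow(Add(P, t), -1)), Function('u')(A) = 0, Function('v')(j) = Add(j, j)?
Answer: Rational(-1235, 36) ≈ -34.306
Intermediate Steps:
Function('v')(j) = Mul(2, j)
t = Rational(-1, 5) (t = Pow(-5, -1) = Rational(-1, 5) ≈ -0.20000)
Function('o')(P) = Mul(P, Pow(Add(Rational(-1, 5), P), -1)) (Function('o')(P) = Mul(Add(P, 0), Pow(Add(P, Rational(-1, 5)), -1)) = Mul(P, Pow(Add(Rational(-1, 5), P), -1)))
Add(-45, Mul(Function('o')(p), 11)) = Add(-45, Mul(Mul(5, -7, Pow(Add(-1, Mul(5, -7)), -1)), 11)) = Add(-45, Mul(Mul(5, -7, Pow(Add(-1, -35), -1)), 11)) = Add(-45, Mul(Mul(5, -7, Pow(-36, -1)), 11)) = Add(-45, Mul(Mul(5, -7, Rational(-1, 36)), 11)) = Add(-45, Mul(Rational(35, 36), 11)) = Add(-45, Rational(385, 36)) = Rational(-1235, 36)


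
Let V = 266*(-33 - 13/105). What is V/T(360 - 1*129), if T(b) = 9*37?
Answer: -3572/135 ≈ -26.459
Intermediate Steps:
T(b) = 333
V = -132164/15 (V = 266*(-33 - 13*1/105) = 266*(-33 - 13/105) = 266*(-3478/105) = -132164/15 ≈ -8810.9)
V/T(360 - 1*129) = -132164/15/333 = -132164/15*1/333 = -3572/135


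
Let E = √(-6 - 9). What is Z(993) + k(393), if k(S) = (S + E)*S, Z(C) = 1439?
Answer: 155888 + 393*I*√15 ≈ 1.5589e+5 + 1522.1*I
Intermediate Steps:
E = I*√15 (E = √(-15) = I*√15 ≈ 3.873*I)
k(S) = S*(S + I*√15) (k(S) = (S + I*√15)*S = S*(S + I*√15))
Z(993) + k(393) = 1439 + 393*(393 + I*√15) = 1439 + (154449 + 393*I*√15) = 155888 + 393*I*√15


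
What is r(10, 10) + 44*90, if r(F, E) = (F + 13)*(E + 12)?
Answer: 4466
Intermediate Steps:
r(F, E) = (12 + E)*(13 + F) (r(F, E) = (13 + F)*(12 + E) = (12 + E)*(13 + F))
r(10, 10) + 44*90 = (156 + 12*10 + 13*10 + 10*10) + 44*90 = (156 + 120 + 130 + 100) + 3960 = 506 + 3960 = 4466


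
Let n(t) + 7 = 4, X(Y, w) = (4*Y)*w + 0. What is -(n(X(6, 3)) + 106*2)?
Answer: -209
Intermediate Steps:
X(Y, w) = 4*Y*w (X(Y, w) = 4*Y*w + 0 = 4*Y*w)
n(t) = -3 (n(t) = -7 + 4 = -3)
-(n(X(6, 3)) + 106*2) = -(-3 + 106*2) = -(-3 + 212) = -1*209 = -209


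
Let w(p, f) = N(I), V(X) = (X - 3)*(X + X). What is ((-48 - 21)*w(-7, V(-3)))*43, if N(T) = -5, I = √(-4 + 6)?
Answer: 14835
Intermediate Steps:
I = √2 ≈ 1.4142
V(X) = 2*X*(-3 + X) (V(X) = (-3 + X)*(2*X) = 2*X*(-3 + X))
w(p, f) = -5
((-48 - 21)*w(-7, V(-3)))*43 = ((-48 - 21)*(-5))*43 = -69*(-5)*43 = 345*43 = 14835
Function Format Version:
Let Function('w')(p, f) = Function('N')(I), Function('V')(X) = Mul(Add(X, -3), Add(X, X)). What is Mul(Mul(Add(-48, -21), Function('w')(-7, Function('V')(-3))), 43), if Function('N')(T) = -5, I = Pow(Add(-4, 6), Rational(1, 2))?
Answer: 14835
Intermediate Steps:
I = Pow(2, Rational(1, 2)) ≈ 1.4142
Function('V')(X) = Mul(2, X, Add(-3, X)) (Function('V')(X) = Mul(Add(-3, X), Mul(2, X)) = Mul(2, X, Add(-3, X)))
Function('w')(p, f) = -5
Mul(Mul(Add(-48, -21), Function('w')(-7, Function('V')(-3))), 43) = Mul(Mul(Add(-48, -21), -5), 43) = Mul(Mul(-69, -5), 43) = Mul(345, 43) = 14835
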